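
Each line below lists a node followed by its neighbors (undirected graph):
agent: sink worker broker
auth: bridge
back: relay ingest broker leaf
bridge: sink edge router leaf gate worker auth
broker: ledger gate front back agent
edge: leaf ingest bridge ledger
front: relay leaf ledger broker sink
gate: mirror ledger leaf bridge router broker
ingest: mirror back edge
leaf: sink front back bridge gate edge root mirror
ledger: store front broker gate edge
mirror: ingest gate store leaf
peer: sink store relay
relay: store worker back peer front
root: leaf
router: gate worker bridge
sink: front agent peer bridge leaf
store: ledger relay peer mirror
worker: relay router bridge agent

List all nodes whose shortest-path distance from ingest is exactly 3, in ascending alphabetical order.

Level 0: ingest
Level 1: back, edge, mirror
Level 2: bridge, broker, gate, leaf, ledger, relay, store
Level 3: agent, auth, front, peer, root, router, sink, worker

agent, auth, front, peer, root, router, sink, worker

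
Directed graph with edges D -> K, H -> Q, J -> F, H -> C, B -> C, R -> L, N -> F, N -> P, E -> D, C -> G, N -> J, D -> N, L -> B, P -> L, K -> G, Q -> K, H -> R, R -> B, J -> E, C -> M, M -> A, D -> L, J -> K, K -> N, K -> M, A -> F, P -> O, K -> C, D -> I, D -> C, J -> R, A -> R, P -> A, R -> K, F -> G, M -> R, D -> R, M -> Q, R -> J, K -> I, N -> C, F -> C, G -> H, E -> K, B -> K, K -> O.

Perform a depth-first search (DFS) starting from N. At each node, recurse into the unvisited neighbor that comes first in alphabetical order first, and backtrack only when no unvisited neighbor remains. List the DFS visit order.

Visit N
N → C
C → G
G → H
H → Q
Q → K
K → I
K → M
M → A
A → F
A → R
R → B
R → J
J → E
E → D
D → L
K → O
N → P

N, C, G, H, Q, K, I, M, A, F, R, B, J, E, D, L, O, P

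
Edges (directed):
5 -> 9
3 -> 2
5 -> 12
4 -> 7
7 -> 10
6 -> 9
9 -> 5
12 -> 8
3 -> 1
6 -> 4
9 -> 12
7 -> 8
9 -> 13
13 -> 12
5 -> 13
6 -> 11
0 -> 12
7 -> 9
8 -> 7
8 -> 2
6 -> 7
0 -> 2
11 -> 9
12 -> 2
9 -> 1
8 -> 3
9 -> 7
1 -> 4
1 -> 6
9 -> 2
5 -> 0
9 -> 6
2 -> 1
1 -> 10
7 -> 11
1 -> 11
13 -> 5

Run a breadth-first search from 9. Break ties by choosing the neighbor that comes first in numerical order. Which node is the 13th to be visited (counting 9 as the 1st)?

8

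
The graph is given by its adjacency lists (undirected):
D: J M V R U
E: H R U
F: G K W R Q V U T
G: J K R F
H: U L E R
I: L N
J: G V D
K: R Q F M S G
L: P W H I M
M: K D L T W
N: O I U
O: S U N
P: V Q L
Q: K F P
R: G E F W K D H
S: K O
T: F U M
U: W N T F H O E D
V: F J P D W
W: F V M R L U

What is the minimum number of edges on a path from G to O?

3

Level 0: G
Level 1: F, J, K, R
Level 2: D, E, H, M, Q, S, T, U, V, W
Level 3: L, N, O, P
Level 4: I
O first appears at level 3.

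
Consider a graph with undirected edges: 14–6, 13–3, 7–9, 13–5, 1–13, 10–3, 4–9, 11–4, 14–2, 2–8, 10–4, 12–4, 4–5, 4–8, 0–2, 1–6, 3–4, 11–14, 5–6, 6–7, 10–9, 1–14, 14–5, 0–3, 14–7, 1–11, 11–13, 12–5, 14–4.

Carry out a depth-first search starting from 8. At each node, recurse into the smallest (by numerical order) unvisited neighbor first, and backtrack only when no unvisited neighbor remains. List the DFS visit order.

Visit 8
8 → 2
2 → 0
0 → 3
3 → 4
4 → 5
5 → 6
6 → 1
1 → 11
11 → 13
11 → 14
14 → 7
7 → 9
9 → 10
5 → 12

8 → 2 → 0 → 3 → 4 → 5 → 6 → 1 → 11 → 13 → 14 → 7 → 9 → 10 → 12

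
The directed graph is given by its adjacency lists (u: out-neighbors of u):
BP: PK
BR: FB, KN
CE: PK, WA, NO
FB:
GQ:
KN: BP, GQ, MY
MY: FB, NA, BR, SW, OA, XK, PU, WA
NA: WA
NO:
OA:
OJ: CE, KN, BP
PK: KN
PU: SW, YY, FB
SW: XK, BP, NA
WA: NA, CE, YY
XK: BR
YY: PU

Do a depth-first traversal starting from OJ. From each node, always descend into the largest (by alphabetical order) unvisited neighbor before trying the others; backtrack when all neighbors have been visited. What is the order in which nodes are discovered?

Visit OJ
OJ → KN
KN → MY
MY → XK
XK → BR
BR → FB
MY → WA
WA → YY
YY → PU
PU → SW
SW → NA
SW → BP
BP → PK
WA → CE
CE → NO
MY → OA
KN → GQ

OJ KN MY XK BR FB WA YY PU SW NA BP PK CE NO OA GQ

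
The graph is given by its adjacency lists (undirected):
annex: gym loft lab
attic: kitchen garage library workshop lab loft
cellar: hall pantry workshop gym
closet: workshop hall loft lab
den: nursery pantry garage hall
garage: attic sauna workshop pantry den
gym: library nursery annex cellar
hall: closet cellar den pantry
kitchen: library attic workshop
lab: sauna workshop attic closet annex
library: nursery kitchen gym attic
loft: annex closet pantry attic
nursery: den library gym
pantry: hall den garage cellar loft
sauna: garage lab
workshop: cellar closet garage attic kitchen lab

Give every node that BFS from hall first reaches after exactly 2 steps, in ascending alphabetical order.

garage, gym, lab, loft, nursery, workshop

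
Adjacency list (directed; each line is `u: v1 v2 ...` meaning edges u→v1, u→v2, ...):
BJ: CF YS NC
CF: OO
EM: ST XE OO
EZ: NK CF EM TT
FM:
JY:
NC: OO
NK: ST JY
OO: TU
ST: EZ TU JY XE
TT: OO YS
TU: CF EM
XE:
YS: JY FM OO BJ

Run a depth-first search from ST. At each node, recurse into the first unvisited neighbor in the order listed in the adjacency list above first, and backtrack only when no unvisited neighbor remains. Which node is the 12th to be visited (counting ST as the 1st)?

Visit ST
ST → EZ
EZ → NK
NK → JY
EZ → CF
CF → OO
OO → TU
TU → EM
EM → XE
EZ → TT
TT → YS
YS → FM
YS → BJ
BJ → NC

Visit order: ST, EZ, NK, JY, CF, OO, TU, EM, XE, TT, YS, FM, BJ, NC

FM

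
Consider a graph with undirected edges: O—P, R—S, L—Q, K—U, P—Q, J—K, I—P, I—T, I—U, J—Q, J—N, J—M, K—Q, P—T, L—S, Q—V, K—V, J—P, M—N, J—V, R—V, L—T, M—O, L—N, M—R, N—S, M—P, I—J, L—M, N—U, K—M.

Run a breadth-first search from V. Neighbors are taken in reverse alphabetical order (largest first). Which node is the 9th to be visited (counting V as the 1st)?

L

Visit V; enqueue R, Q, K, J → queue [R, Q, K, J]
Visit R; enqueue S, M → queue [Q, K, J, S, M]
Visit Q; enqueue P, L → queue [K, J, S, M, P, L]
Visit K; enqueue U → queue [J, S, M, P, L, U]
Visit J; enqueue N, I → queue [S, M, P, L, U, N, I]
Visit S → queue [M, P, L, U, N, I]
Visit M; enqueue O → queue [P, L, U, N, I, O]
Visit P; enqueue T → queue [L, U, N, I, O, T]
Visit L → queue [U, N, I, O, T]
Visit U → queue [N, I, O, T]
Visit N → queue [I, O, T]
Visit I → queue [O, T]
Visit O → queue [T]
Visit T → queue []

Visit order: V, R, Q, K, J, S, M, P, L, U, N, I, O, T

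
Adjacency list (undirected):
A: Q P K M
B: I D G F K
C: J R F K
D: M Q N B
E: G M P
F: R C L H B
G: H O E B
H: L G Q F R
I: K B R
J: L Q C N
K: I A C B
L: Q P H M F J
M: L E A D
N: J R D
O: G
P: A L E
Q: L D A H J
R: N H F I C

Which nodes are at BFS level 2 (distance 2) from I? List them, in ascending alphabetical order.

Level 0: I
Level 1: B, K, R
Level 2: A, C, D, F, G, H, N
Level 3: E, J, L, M, O, P, Q

A, C, D, F, G, H, N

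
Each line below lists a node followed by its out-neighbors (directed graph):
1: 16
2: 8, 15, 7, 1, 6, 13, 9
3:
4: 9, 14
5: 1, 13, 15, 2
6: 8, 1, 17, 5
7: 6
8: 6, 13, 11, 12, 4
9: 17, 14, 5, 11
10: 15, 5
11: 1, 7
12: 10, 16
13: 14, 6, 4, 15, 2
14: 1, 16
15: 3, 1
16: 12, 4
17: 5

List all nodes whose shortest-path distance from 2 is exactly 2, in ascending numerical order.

3, 4, 5, 11, 12, 14, 16, 17

Level 0: 2
Level 1: 1, 6, 7, 8, 9, 13, 15
Level 2: 3, 4, 5, 11, 12, 14, 16, 17
Level 3: 10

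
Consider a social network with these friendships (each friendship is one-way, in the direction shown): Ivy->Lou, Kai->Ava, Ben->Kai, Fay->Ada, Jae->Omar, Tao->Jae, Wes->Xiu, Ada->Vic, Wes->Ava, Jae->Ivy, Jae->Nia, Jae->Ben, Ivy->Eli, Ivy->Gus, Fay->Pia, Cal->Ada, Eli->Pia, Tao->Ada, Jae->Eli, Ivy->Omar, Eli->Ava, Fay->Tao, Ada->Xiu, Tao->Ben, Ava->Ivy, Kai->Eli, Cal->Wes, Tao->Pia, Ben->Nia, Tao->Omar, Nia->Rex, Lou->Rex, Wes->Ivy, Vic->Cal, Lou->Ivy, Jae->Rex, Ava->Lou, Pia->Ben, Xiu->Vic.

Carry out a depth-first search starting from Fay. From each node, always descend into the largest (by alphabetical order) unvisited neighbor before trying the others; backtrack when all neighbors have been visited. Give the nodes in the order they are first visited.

Fay, Tao, Pia, Ben, Nia, Rex, Kai, Eli, Ava, Lou, Ivy, Omar, Gus, Jae, Ada, Xiu, Vic, Cal, Wes

Visit Fay
Fay → Tao
Tao → Pia
Pia → Ben
Ben → Nia
Nia → Rex
Ben → Kai
Kai → Eli
Eli → Ava
Ava → Lou
Lou → Ivy
Ivy → Omar
Ivy → Gus
Tao → Jae
Tao → Ada
Ada → Xiu
Xiu → Vic
Vic → Cal
Cal → Wes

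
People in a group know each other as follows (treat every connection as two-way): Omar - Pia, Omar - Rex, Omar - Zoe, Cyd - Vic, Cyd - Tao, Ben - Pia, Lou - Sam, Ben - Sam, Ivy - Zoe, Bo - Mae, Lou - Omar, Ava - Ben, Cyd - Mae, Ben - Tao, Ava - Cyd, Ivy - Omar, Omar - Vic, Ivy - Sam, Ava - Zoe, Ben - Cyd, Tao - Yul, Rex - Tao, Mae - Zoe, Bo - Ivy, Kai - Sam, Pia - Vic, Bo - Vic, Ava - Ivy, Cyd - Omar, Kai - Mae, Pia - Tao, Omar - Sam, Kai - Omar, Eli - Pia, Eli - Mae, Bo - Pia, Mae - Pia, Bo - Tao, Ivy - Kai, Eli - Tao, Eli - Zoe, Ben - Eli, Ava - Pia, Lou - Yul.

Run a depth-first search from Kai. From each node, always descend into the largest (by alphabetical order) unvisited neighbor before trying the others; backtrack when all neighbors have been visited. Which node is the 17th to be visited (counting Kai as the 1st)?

Bo

Visit Kai
Kai → Sam
Sam → Omar
Omar → Zoe
Zoe → Mae
Mae → Pia
Pia → Vic
Vic → Cyd
Cyd → Tao
Tao → Yul
Yul → Lou
Tao → Rex
Tao → Eli
Eli → Ben
Ben → Ava
Ava → Ivy
Ivy → Bo

Visit order: Kai, Sam, Omar, Zoe, Mae, Pia, Vic, Cyd, Tao, Yul, Lou, Rex, Eli, Ben, Ava, Ivy, Bo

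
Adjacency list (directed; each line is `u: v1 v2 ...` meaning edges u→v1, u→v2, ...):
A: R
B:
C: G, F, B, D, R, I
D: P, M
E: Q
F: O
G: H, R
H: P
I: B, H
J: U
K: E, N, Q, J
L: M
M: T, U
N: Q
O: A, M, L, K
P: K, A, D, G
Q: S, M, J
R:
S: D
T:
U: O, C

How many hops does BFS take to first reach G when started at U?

2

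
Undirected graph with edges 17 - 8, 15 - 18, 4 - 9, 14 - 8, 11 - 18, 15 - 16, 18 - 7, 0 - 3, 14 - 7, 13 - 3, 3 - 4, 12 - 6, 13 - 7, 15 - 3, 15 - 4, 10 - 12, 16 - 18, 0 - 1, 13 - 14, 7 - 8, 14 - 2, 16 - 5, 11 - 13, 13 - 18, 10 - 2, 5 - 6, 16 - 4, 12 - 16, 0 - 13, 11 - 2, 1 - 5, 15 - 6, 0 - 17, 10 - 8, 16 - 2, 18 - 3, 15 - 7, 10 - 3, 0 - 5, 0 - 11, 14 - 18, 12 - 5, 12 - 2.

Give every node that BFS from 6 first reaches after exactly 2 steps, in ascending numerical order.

Level 0: 6
Level 1: 5, 12, 15
Level 2: 0, 1, 2, 3, 4, 7, 10, 16, 18
Level 3: 8, 9, 11, 13, 14, 17

0, 1, 2, 3, 4, 7, 10, 16, 18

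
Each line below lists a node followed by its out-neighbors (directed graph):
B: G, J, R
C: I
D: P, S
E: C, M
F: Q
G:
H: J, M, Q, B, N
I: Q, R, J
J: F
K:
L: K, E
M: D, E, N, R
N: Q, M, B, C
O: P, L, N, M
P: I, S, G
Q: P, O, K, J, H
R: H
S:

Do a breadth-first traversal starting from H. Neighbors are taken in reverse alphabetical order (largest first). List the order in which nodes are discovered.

H, Q, N, M, J, B, P, O, K, C, R, E, D, F, G, S, I, L

Visit H; enqueue Q, N, M, J, B → queue [Q, N, M, J, B]
Visit Q; enqueue P, O, K → queue [N, M, J, B, P, O, K]
Visit N; enqueue C → queue [M, J, B, P, O, K, C]
Visit M; enqueue R, E, D → queue [J, B, P, O, K, C, R, E, D]
Visit J; enqueue F → queue [B, P, O, K, C, R, E, D, F]
Visit B; enqueue G → queue [P, O, K, C, R, E, D, F, G]
Visit P; enqueue S, I → queue [O, K, C, R, E, D, F, G, S, I]
Visit O; enqueue L → queue [K, C, R, E, D, F, G, S, I, L]
Visit K → queue [C, R, E, D, F, G, S, I, L]
Visit C → queue [R, E, D, F, G, S, I, L]
Visit R → queue [E, D, F, G, S, I, L]
Visit E → queue [D, F, G, S, I, L]
Visit D → queue [F, G, S, I, L]
Visit F → queue [G, S, I, L]
Visit G → queue [S, I, L]
Visit S → queue [I, L]
Visit I → queue [L]
Visit L → queue []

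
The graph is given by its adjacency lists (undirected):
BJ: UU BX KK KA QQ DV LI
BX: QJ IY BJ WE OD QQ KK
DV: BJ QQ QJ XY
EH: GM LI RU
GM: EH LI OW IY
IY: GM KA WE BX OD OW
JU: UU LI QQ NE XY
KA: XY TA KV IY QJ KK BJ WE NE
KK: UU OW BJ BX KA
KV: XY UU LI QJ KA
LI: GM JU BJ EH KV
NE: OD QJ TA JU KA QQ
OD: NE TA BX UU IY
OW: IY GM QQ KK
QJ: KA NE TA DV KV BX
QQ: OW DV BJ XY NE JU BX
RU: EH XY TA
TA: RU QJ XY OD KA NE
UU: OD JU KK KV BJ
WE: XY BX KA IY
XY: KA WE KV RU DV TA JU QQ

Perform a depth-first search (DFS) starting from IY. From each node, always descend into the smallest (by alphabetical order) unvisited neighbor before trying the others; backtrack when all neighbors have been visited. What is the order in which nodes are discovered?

IY, BX, BJ, DV, QJ, KA, KK, OW, GM, EH, LI, JU, NE, OD, TA, RU, XY, KV, UU, QQ, WE

Visit IY
IY → BX
BX → BJ
BJ → DV
DV → QJ
QJ → KA
KA → KK
KK → OW
OW → GM
GM → EH
EH → LI
LI → JU
JU → NE
NE → OD
OD → TA
TA → RU
RU → XY
XY → KV
KV → UU
XY → QQ
XY → WE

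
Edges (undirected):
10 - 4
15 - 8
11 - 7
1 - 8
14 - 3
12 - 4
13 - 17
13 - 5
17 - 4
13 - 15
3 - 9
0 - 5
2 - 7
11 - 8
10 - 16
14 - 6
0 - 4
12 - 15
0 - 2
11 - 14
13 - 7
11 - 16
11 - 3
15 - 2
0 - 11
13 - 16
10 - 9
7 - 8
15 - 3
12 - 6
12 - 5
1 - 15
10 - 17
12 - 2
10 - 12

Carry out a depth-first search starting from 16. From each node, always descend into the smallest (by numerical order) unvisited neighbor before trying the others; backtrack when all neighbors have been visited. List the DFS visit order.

16 -> 10 -> 4 -> 0 -> 2 -> 7 -> 8 -> 1 -> 15 -> 3 -> 9 -> 11 -> 14 -> 6 -> 12 -> 5 -> 13 -> 17

Visit 16
16 → 10
10 → 4
4 → 0
0 → 2
2 → 7
7 → 8
8 → 1
1 → 15
15 → 3
3 → 9
3 → 11
11 → 14
14 → 6
6 → 12
12 → 5
5 → 13
13 → 17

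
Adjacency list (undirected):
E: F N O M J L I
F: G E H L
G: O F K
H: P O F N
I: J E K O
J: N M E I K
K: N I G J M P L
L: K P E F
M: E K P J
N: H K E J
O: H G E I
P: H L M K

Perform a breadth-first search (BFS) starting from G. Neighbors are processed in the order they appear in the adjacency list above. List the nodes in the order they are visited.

Visit G; enqueue O, F, K → queue [O, F, K]
Visit O; enqueue H, E, I → queue [F, K, H, E, I]
Visit F; enqueue L → queue [K, H, E, I, L]
Visit K; enqueue N, J, M, P → queue [H, E, I, L, N, J, M, P]
Visit H → queue [E, I, L, N, J, M, P]
Visit E → queue [I, L, N, J, M, P]
Visit I → queue [L, N, J, M, P]
Visit L → queue [N, J, M, P]
Visit N → queue [J, M, P]
Visit J → queue [M, P]
Visit M → queue [P]
Visit P → queue []

G, O, F, K, H, E, I, L, N, J, M, P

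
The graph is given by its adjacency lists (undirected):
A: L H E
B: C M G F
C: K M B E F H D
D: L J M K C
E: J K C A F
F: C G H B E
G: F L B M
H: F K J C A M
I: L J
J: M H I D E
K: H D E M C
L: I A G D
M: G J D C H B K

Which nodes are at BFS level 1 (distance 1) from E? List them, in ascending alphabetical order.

A, C, F, J, K

Level 0: E
Level 1: A, C, F, J, K
Level 2: B, D, G, H, I, L, M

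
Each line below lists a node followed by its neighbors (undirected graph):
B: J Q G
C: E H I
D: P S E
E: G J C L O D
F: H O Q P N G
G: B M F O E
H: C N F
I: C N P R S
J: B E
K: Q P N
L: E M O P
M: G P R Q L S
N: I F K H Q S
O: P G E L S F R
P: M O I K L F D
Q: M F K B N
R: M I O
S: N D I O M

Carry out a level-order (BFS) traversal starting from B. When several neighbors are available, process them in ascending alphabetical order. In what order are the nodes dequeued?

B -> G -> J -> Q -> E -> F -> M -> O -> K -> N -> C -> D -> L -> H -> P -> R -> S -> I

Visit B; enqueue G, J, Q → queue [G, J, Q]
Visit G; enqueue E, F, M, O → queue [J, Q, E, F, M, O]
Visit J → queue [Q, E, F, M, O]
Visit Q; enqueue K, N → queue [E, F, M, O, K, N]
Visit E; enqueue C, D, L → queue [F, M, O, K, N, C, D, L]
Visit F; enqueue H, P → queue [M, O, K, N, C, D, L, H, P]
Visit M; enqueue R, S → queue [O, K, N, C, D, L, H, P, R, S]
Visit O → queue [K, N, C, D, L, H, P, R, S]
Visit K → queue [N, C, D, L, H, P, R, S]
Visit N; enqueue I → queue [C, D, L, H, P, R, S, I]
Visit C → queue [D, L, H, P, R, S, I]
Visit D → queue [L, H, P, R, S, I]
Visit L → queue [H, P, R, S, I]
Visit H → queue [P, R, S, I]
Visit P → queue [R, S, I]
Visit R → queue [S, I]
Visit S → queue [I]
Visit I → queue []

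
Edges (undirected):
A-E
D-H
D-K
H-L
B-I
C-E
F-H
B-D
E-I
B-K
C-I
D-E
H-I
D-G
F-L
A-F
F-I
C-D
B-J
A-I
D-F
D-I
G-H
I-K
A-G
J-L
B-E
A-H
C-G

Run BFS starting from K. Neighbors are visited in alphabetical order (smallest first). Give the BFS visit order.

Visit K; enqueue B, D, I → queue [B, D, I]
Visit B; enqueue E, J → queue [D, I, E, J]
Visit D; enqueue C, F, G, H → queue [I, E, J, C, F, G, H]
Visit I; enqueue A → queue [E, J, C, F, G, H, A]
Visit E → queue [J, C, F, G, H, A]
Visit J; enqueue L → queue [C, F, G, H, A, L]
Visit C → queue [F, G, H, A, L]
Visit F → queue [G, H, A, L]
Visit G → queue [H, A, L]
Visit H → queue [A, L]
Visit A → queue [L]
Visit L → queue []

K B D I E J C F G H A L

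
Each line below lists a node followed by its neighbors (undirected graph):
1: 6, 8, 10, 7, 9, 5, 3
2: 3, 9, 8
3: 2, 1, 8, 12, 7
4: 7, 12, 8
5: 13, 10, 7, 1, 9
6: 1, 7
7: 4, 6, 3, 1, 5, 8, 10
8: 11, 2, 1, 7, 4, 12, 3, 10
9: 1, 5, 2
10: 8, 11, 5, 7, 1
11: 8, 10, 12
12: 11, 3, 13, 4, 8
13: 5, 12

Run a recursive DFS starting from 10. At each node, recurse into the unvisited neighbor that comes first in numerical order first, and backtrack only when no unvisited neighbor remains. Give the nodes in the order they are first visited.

10, 1, 3, 2, 8, 4, 7, 5, 9, 13, 12, 11, 6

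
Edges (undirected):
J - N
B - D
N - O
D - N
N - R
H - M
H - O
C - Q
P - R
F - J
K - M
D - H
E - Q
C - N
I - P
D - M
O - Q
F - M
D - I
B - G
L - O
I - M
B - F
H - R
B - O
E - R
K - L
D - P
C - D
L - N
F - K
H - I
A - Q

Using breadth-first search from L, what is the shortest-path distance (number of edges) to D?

2

Level 0: L
Level 1: K, N, O
Level 2: B, C, D, F, H, J, M, Q, R
Level 3: A, E, G, I, P
D first appears at level 2.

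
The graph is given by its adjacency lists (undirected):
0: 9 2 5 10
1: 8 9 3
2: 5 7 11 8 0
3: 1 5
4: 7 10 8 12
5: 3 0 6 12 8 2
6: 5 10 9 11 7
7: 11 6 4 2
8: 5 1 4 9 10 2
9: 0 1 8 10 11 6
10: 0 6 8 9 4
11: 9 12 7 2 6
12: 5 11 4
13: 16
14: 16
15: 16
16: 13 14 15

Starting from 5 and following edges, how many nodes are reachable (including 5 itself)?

BFS from 5 visits: 5, 3, 0, 6, 12, 8, 2, 1, 9, 10, 11, 7, 4
Reachable nodes: 13 of 17 total.

13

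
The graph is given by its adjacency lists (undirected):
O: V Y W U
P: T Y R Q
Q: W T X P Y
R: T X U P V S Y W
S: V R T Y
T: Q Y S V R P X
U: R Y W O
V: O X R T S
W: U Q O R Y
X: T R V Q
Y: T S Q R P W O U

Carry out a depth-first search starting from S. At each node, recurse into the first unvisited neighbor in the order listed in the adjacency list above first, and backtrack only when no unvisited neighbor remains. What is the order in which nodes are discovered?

S, V, O, Y, T, Q, W, U, R, X, P

Visit S
S → V
V → O
O → Y
Y → T
T → Q
Q → W
W → U
U → R
R → X
R → P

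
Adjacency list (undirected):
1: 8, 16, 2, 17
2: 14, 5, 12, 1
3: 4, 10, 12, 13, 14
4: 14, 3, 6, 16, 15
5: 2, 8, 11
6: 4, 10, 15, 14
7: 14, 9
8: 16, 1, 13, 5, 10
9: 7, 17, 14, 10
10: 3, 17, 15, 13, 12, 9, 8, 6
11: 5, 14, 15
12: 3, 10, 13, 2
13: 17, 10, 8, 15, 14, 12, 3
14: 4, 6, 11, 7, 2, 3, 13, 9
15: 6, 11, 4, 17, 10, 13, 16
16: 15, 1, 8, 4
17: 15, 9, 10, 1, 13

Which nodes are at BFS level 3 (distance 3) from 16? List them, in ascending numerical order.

7, 9, 12

Level 0: 16
Level 1: 1, 4, 8, 15
Level 2: 2, 3, 5, 6, 10, 11, 13, 14, 17
Level 3: 7, 9, 12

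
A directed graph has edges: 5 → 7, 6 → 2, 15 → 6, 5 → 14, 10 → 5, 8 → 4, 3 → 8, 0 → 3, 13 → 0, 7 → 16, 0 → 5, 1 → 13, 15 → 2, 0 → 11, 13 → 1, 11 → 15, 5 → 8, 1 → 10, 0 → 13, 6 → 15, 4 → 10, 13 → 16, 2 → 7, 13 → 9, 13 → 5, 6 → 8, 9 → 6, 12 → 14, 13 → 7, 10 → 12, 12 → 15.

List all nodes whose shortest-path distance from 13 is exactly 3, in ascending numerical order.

2, 4, 12, 15

Level 0: 13
Level 1: 0, 1, 5, 7, 9, 16
Level 2: 3, 6, 8, 10, 11, 14
Level 3: 2, 4, 12, 15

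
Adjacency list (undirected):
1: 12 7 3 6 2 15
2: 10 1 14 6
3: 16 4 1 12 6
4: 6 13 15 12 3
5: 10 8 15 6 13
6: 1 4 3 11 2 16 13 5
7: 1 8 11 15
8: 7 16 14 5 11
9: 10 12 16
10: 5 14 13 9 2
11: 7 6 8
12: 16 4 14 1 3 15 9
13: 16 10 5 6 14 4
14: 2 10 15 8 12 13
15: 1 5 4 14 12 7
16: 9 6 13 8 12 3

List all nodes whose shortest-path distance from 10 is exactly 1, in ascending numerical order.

Level 0: 10
Level 1: 2, 5, 9, 13, 14
Level 2: 1, 4, 6, 8, 12, 15, 16
Level 3: 3, 7, 11

2, 5, 9, 13, 14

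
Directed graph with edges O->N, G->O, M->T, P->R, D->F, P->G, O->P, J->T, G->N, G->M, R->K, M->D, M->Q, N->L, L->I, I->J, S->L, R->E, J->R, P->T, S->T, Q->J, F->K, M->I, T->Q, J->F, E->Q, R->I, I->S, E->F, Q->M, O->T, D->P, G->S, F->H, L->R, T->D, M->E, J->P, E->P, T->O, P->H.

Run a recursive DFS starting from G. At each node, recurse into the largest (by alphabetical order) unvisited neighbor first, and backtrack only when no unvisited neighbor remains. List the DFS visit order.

Visit G
G → S
S → T
T → Q
Q → M
M → I
I → J
J → R
R → K
R → E
E → P
P → H
E → F
M → D
T → O
O → N
N → L

G -> S -> T -> Q -> M -> I -> J -> R -> K -> E -> P -> H -> F -> D -> O -> N -> L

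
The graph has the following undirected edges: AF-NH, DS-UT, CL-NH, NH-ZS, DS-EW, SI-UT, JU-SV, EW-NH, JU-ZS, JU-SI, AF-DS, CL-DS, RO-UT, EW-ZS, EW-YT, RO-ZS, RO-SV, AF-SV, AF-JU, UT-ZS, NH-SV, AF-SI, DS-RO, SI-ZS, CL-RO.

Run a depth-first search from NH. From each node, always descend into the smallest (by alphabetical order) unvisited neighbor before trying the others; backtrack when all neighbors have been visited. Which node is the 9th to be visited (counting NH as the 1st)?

UT

Visit NH
NH → AF
AF → DS
DS → CL
CL → RO
RO → SV
SV → JU
JU → SI
SI → UT
UT → ZS
ZS → EW
EW → YT

Visit order: NH, AF, DS, CL, RO, SV, JU, SI, UT, ZS, EW, YT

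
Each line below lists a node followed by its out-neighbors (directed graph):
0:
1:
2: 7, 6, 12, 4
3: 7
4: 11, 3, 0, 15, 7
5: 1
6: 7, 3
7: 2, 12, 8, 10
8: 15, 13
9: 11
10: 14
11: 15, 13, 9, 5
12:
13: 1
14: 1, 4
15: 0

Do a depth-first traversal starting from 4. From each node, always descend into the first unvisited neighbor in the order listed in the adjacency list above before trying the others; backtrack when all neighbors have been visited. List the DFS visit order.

Visit 4
4 → 11
11 → 15
15 → 0
11 → 13
13 → 1
11 → 9
11 → 5
4 → 3
3 → 7
7 → 2
2 → 6
2 → 12
7 → 8
7 → 10
10 → 14

4 11 15 0 13 1 9 5 3 7 2 6 12 8 10 14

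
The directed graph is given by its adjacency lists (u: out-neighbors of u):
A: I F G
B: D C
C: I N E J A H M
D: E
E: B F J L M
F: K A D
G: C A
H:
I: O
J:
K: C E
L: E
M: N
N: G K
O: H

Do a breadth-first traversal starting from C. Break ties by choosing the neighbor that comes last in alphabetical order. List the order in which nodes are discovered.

Visit C; enqueue N, M, J, I, H, E, A → queue [N, M, J, I, H, E, A]
Visit N; enqueue K, G → queue [M, J, I, H, E, A, K, G]
Visit M → queue [J, I, H, E, A, K, G]
Visit J → queue [I, H, E, A, K, G]
Visit I; enqueue O → queue [H, E, A, K, G, O]
Visit H → queue [E, A, K, G, O]
Visit E; enqueue L, F, B → queue [A, K, G, O, L, F, B]
Visit A → queue [K, G, O, L, F, B]
Visit K → queue [G, O, L, F, B]
Visit G → queue [O, L, F, B]
Visit O → queue [L, F, B]
Visit L → queue [F, B]
Visit F; enqueue D → queue [B, D]
Visit B → queue [D]
Visit D → queue []

C, N, M, J, I, H, E, A, K, G, O, L, F, B, D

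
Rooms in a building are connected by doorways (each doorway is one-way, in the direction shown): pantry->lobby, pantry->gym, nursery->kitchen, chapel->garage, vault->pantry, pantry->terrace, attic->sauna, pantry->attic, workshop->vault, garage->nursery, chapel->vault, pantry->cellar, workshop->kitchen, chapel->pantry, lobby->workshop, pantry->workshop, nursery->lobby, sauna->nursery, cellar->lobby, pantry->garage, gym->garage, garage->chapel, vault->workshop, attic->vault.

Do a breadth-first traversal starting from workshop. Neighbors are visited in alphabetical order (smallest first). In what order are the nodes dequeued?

Visit workshop; enqueue kitchen, vault → queue [kitchen, vault]
Visit kitchen → queue [vault]
Visit vault; enqueue pantry → queue [pantry]
Visit pantry; enqueue attic, cellar, garage, gym, lobby, terrace → queue [attic, cellar, garage, gym, lobby, terrace]
Visit attic; enqueue sauna → queue [cellar, garage, gym, lobby, terrace, sauna]
Visit cellar → queue [garage, gym, lobby, terrace, sauna]
Visit garage; enqueue chapel, nursery → queue [gym, lobby, terrace, sauna, chapel, nursery]
Visit gym → queue [lobby, terrace, sauna, chapel, nursery]
Visit lobby → queue [terrace, sauna, chapel, nursery]
Visit terrace → queue [sauna, chapel, nursery]
Visit sauna → queue [chapel, nursery]
Visit chapel → queue [nursery]
Visit nursery → queue []

workshop, kitchen, vault, pantry, attic, cellar, garage, gym, lobby, terrace, sauna, chapel, nursery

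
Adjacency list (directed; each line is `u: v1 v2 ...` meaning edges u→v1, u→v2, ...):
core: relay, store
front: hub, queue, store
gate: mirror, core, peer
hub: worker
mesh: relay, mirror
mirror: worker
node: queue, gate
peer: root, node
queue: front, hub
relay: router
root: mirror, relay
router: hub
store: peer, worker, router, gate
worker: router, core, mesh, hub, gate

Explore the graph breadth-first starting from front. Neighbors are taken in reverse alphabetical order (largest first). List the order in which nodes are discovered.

Visit front; enqueue store, queue, hub → queue [store, queue, hub]
Visit store; enqueue worker, router, peer, gate → queue [queue, hub, worker, router, peer, gate]
Visit queue → queue [hub, worker, router, peer, gate]
Visit hub → queue [worker, router, peer, gate]
Visit worker; enqueue mesh, core → queue [router, peer, gate, mesh, core]
Visit router → queue [peer, gate, mesh, core]
Visit peer; enqueue root, node → queue [gate, mesh, core, root, node]
Visit gate; enqueue mirror → queue [mesh, core, root, node, mirror]
Visit mesh; enqueue relay → queue [core, root, node, mirror, relay]
Visit core → queue [root, node, mirror, relay]
Visit root → queue [node, mirror, relay]
Visit node → queue [mirror, relay]
Visit mirror → queue [relay]
Visit relay → queue []

front, store, queue, hub, worker, router, peer, gate, mesh, core, root, node, mirror, relay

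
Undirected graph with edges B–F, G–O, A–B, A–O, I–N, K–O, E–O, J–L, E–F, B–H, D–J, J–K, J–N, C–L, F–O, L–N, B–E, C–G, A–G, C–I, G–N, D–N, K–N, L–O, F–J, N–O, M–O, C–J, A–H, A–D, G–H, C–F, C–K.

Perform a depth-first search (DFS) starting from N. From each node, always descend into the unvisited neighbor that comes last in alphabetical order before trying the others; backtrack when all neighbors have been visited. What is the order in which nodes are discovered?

N O M L J K C I G H B F E A D

Visit N
N → O
O → M
O → L
L → J
J → K
K → C
C → I
C → G
G → H
H → B
B → F
F → E
B → A
A → D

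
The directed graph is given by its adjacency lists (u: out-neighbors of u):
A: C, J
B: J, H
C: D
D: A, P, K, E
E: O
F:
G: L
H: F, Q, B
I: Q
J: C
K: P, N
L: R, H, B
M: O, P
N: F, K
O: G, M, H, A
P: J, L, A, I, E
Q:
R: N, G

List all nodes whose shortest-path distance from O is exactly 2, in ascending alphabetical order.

Level 0: O
Level 1: A, G, H, M
Level 2: B, C, F, J, L, P, Q
Level 3: D, E, I, R
Level 4: K, N

B, C, F, J, L, P, Q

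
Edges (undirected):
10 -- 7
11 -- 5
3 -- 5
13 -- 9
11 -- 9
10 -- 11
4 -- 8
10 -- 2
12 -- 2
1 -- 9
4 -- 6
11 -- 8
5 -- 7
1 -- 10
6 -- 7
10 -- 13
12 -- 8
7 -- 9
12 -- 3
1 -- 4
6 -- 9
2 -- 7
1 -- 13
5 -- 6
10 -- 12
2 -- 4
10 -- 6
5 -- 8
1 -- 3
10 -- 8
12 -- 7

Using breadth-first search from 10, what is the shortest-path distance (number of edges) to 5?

2

Level 0: 10
Level 1: 1, 2, 6, 7, 8, 11, 12, 13
Level 2: 3, 4, 5, 9
5 first appears at level 2.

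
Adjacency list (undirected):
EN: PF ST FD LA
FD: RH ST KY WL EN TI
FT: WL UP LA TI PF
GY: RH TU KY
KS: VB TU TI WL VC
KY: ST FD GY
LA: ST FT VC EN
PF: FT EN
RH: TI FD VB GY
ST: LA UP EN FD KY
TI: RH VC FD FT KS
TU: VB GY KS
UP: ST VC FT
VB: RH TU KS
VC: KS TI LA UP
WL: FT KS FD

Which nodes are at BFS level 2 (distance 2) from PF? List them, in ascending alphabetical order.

FD, LA, ST, TI, UP, WL

Level 0: PF
Level 1: EN, FT
Level 2: FD, LA, ST, TI, UP, WL
Level 3: KS, KY, RH, VC
Level 4: GY, TU, VB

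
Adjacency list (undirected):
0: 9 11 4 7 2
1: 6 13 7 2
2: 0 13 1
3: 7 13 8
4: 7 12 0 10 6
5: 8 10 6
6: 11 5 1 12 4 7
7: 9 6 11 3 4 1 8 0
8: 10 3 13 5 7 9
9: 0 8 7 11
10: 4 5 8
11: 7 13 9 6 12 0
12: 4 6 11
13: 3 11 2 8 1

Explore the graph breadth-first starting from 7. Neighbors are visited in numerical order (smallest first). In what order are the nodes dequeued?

Visit 7; enqueue 0, 1, 3, 4, 6, 8, 9, 11 → queue [0, 1, 3, 4, 6, 8, 9, 11]
Visit 0; enqueue 2 → queue [1, 3, 4, 6, 8, 9, 11, 2]
Visit 1; enqueue 13 → queue [3, 4, 6, 8, 9, 11, 2, 13]
Visit 3 → queue [4, 6, 8, 9, 11, 2, 13]
Visit 4; enqueue 10, 12 → queue [6, 8, 9, 11, 2, 13, 10, 12]
Visit 6; enqueue 5 → queue [8, 9, 11, 2, 13, 10, 12, 5]
Visit 8 → queue [9, 11, 2, 13, 10, 12, 5]
Visit 9 → queue [11, 2, 13, 10, 12, 5]
Visit 11 → queue [2, 13, 10, 12, 5]
Visit 2 → queue [13, 10, 12, 5]
Visit 13 → queue [10, 12, 5]
Visit 10 → queue [12, 5]
Visit 12 → queue [5]
Visit 5 → queue []

7 -> 0 -> 1 -> 3 -> 4 -> 6 -> 8 -> 9 -> 11 -> 2 -> 13 -> 10 -> 12 -> 5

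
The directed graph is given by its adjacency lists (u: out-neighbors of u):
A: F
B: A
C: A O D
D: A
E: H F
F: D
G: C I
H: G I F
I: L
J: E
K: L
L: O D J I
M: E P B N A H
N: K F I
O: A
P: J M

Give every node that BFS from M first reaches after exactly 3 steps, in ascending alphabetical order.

Level 0: M
Level 1: A, B, E, H, N, P
Level 2: F, G, I, J, K
Level 3: C, D, L
Level 4: O

C, D, L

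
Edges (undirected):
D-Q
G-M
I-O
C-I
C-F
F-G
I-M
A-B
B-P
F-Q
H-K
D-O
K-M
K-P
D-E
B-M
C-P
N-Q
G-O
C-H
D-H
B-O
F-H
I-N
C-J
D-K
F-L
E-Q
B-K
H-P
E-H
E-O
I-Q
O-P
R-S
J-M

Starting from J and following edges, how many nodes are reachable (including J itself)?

17

BFS from J visits: J, M, C, K, I, G, B, P, H, F, D, Q, O, N, A, E, L
Reachable nodes: 17 of 19 total.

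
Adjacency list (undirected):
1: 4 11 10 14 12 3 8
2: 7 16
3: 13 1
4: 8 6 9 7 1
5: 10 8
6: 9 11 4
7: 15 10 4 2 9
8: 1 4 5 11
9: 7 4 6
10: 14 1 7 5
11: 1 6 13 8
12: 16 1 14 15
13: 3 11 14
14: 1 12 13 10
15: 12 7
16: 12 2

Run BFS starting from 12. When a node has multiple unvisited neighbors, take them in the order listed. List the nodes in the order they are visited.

12, 16, 1, 14, 15, 2, 4, 11, 10, 3, 8, 13, 7, 6, 9, 5

Visit 12; enqueue 16, 1, 14, 15 → queue [16, 1, 14, 15]
Visit 16; enqueue 2 → queue [1, 14, 15, 2]
Visit 1; enqueue 4, 11, 10, 3, 8 → queue [14, 15, 2, 4, 11, 10, 3, 8]
Visit 14; enqueue 13 → queue [15, 2, 4, 11, 10, 3, 8, 13]
Visit 15; enqueue 7 → queue [2, 4, 11, 10, 3, 8, 13, 7]
Visit 2 → queue [4, 11, 10, 3, 8, 13, 7]
Visit 4; enqueue 6, 9 → queue [11, 10, 3, 8, 13, 7, 6, 9]
Visit 11 → queue [10, 3, 8, 13, 7, 6, 9]
Visit 10; enqueue 5 → queue [3, 8, 13, 7, 6, 9, 5]
Visit 3 → queue [8, 13, 7, 6, 9, 5]
Visit 8 → queue [13, 7, 6, 9, 5]
Visit 13 → queue [7, 6, 9, 5]
Visit 7 → queue [6, 9, 5]
Visit 6 → queue [9, 5]
Visit 9 → queue [5]
Visit 5 → queue []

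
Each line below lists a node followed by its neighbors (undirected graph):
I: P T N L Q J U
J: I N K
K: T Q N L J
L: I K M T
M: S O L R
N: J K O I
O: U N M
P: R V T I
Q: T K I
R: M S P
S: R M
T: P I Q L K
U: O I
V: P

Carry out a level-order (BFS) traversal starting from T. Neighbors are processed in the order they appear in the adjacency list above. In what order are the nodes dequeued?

Visit T; enqueue P, I, Q, L, K → queue [P, I, Q, L, K]
Visit P; enqueue R, V → queue [I, Q, L, K, R, V]
Visit I; enqueue N, J, U → queue [Q, L, K, R, V, N, J, U]
Visit Q → queue [L, K, R, V, N, J, U]
Visit L; enqueue M → queue [K, R, V, N, J, U, M]
Visit K → queue [R, V, N, J, U, M]
Visit R; enqueue S → queue [V, N, J, U, M, S]
Visit V → queue [N, J, U, M, S]
Visit N; enqueue O → queue [J, U, M, S, O]
Visit J → queue [U, M, S, O]
Visit U → queue [M, S, O]
Visit M → queue [S, O]
Visit S → queue [O]
Visit O → queue []

T → P → I → Q → L → K → R → V → N → J → U → M → S → O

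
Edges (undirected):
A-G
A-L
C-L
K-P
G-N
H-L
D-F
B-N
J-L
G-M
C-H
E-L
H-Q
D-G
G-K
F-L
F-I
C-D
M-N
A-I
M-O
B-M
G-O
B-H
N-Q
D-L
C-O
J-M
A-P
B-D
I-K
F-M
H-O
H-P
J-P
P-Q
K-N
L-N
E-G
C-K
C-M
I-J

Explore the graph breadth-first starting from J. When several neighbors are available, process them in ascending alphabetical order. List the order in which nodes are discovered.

Visit J; enqueue I, L, M, P → queue [I, L, M, P]
Visit I; enqueue A, F, K → queue [L, M, P, A, F, K]
Visit L; enqueue C, D, E, H, N → queue [M, P, A, F, K, C, D, E, H, N]
Visit M; enqueue B, G, O → queue [P, A, F, K, C, D, E, H, N, B, G, O]
Visit P; enqueue Q → queue [A, F, K, C, D, E, H, N, B, G, O, Q]
Visit A → queue [F, K, C, D, E, H, N, B, G, O, Q]
Visit F → queue [K, C, D, E, H, N, B, G, O, Q]
Visit K → queue [C, D, E, H, N, B, G, O, Q]
Visit C → queue [D, E, H, N, B, G, O, Q]
Visit D → queue [E, H, N, B, G, O, Q]
Visit E → queue [H, N, B, G, O, Q]
Visit H → queue [N, B, G, O, Q]
Visit N → queue [B, G, O, Q]
Visit B → queue [G, O, Q]
Visit G → queue [O, Q]
Visit O → queue [Q]
Visit Q → queue []

J, I, L, M, P, A, F, K, C, D, E, H, N, B, G, O, Q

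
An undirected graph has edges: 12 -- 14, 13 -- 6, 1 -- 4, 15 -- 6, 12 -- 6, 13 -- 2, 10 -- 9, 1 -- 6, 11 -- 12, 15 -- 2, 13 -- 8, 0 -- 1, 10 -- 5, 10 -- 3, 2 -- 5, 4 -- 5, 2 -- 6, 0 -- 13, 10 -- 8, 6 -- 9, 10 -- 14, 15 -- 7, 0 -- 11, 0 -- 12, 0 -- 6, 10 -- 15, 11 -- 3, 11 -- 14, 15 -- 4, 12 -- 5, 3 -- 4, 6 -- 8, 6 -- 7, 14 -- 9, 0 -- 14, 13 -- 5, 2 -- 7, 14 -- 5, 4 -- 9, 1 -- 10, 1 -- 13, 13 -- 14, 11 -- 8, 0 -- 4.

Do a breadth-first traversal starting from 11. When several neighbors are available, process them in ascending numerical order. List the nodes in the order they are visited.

11 -> 0 -> 3 -> 8 -> 12 -> 14 -> 1 -> 4 -> 6 -> 13 -> 10 -> 5 -> 9 -> 15 -> 2 -> 7

Visit 11; enqueue 0, 3, 8, 12, 14 → queue [0, 3, 8, 12, 14]
Visit 0; enqueue 1, 4, 6, 13 → queue [3, 8, 12, 14, 1, 4, 6, 13]
Visit 3; enqueue 10 → queue [8, 12, 14, 1, 4, 6, 13, 10]
Visit 8 → queue [12, 14, 1, 4, 6, 13, 10]
Visit 12; enqueue 5 → queue [14, 1, 4, 6, 13, 10, 5]
Visit 14; enqueue 9 → queue [1, 4, 6, 13, 10, 5, 9]
Visit 1 → queue [4, 6, 13, 10, 5, 9]
Visit 4; enqueue 15 → queue [6, 13, 10, 5, 9, 15]
Visit 6; enqueue 2, 7 → queue [13, 10, 5, 9, 15, 2, 7]
Visit 13 → queue [10, 5, 9, 15, 2, 7]
Visit 10 → queue [5, 9, 15, 2, 7]
Visit 5 → queue [9, 15, 2, 7]
Visit 9 → queue [15, 2, 7]
Visit 15 → queue [2, 7]
Visit 2 → queue [7]
Visit 7 → queue []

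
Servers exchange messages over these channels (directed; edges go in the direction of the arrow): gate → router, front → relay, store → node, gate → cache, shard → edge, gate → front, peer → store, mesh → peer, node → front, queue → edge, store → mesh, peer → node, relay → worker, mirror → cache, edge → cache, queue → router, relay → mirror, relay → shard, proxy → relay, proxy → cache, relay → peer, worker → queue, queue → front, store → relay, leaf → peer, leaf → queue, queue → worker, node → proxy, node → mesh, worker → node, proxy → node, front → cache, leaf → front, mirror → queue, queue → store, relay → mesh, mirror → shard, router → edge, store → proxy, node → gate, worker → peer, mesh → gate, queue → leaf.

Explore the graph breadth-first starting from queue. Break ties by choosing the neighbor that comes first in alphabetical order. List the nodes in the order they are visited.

queue → edge → front → leaf → router → store → worker → cache → relay → peer → mesh → node → proxy → mirror → shard → gate

Visit queue; enqueue edge, front, leaf, router, store, worker → queue [edge, front, leaf, router, store, worker]
Visit edge; enqueue cache → queue [front, leaf, router, store, worker, cache]
Visit front; enqueue relay → queue [leaf, router, store, worker, cache, relay]
Visit leaf; enqueue peer → queue [router, store, worker, cache, relay, peer]
Visit router → queue [store, worker, cache, relay, peer]
Visit store; enqueue mesh, node, proxy → queue [worker, cache, relay, peer, mesh, node, proxy]
Visit worker → queue [cache, relay, peer, mesh, node, proxy]
Visit cache → queue [relay, peer, mesh, node, proxy]
Visit relay; enqueue mirror, shard → queue [peer, mesh, node, proxy, mirror, shard]
Visit peer → queue [mesh, node, proxy, mirror, shard]
Visit mesh; enqueue gate → queue [node, proxy, mirror, shard, gate]
Visit node → queue [proxy, mirror, shard, gate]
Visit proxy → queue [mirror, shard, gate]
Visit mirror → queue [shard, gate]
Visit shard → queue [gate]
Visit gate → queue []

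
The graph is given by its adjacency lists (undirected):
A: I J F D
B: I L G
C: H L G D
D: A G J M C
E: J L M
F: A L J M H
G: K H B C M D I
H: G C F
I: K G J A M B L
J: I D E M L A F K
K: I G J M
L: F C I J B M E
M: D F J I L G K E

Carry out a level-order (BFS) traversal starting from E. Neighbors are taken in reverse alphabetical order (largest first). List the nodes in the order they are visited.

Visit E; enqueue M, L, J → queue [M, L, J]
Visit M; enqueue K, I, G, F, D → queue [L, J, K, I, G, F, D]
Visit L; enqueue C, B → queue [J, K, I, G, F, D, C, B]
Visit J; enqueue A → queue [K, I, G, F, D, C, B, A]
Visit K → queue [I, G, F, D, C, B, A]
Visit I → queue [G, F, D, C, B, A]
Visit G; enqueue H → queue [F, D, C, B, A, H]
Visit F → queue [D, C, B, A, H]
Visit D → queue [C, B, A, H]
Visit C → queue [B, A, H]
Visit B → queue [A, H]
Visit A → queue [H]
Visit H → queue []

E M L J K I G F D C B A H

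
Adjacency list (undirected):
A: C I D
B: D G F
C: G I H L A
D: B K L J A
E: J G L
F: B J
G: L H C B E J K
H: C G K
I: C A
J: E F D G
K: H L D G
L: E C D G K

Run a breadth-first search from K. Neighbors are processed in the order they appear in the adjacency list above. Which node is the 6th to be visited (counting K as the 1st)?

Visit K; enqueue H, L, D, G → queue [H, L, D, G]
Visit H; enqueue C → queue [L, D, G, C]
Visit L; enqueue E → queue [D, G, C, E]
Visit D; enqueue B, J, A → queue [G, C, E, B, J, A]
Visit G → queue [C, E, B, J, A]
Visit C; enqueue I → queue [E, B, J, A, I]
Visit E → queue [B, J, A, I]
Visit B; enqueue F → queue [J, A, I, F]
Visit J → queue [A, I, F]
Visit A → queue [I, F]
Visit I → queue [F]
Visit F → queue []

Visit order: K, H, L, D, G, C, E, B, J, A, I, F

C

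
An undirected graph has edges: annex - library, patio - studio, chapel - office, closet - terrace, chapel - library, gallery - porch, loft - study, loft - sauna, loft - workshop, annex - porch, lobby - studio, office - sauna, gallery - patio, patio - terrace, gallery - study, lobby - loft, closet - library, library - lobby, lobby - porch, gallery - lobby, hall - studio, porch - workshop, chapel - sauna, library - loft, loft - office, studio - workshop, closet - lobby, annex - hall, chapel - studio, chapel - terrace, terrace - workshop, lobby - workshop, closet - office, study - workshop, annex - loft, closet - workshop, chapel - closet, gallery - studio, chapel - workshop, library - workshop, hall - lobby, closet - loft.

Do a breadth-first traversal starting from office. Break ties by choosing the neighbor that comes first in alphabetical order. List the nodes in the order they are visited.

Visit office; enqueue chapel, closet, loft, sauna → queue [chapel, closet, loft, sauna]
Visit chapel; enqueue library, studio, terrace, workshop → queue [closet, loft, sauna, library, studio, terrace, workshop]
Visit closet; enqueue lobby → queue [loft, sauna, library, studio, terrace, workshop, lobby]
Visit loft; enqueue annex, study → queue [sauna, library, studio, terrace, workshop, lobby, annex, study]
Visit sauna → queue [library, studio, terrace, workshop, lobby, annex, study]
Visit library → queue [studio, terrace, workshop, lobby, annex, study]
Visit studio; enqueue gallery, hall, patio → queue [terrace, workshop, lobby, annex, study, gallery, hall, patio]
Visit terrace → queue [workshop, lobby, annex, study, gallery, hall, patio]
Visit workshop; enqueue porch → queue [lobby, annex, study, gallery, hall, patio, porch]
Visit lobby → queue [annex, study, gallery, hall, patio, porch]
Visit annex → queue [study, gallery, hall, patio, porch]
Visit study → queue [gallery, hall, patio, porch]
Visit gallery → queue [hall, patio, porch]
Visit hall → queue [patio, porch]
Visit patio → queue [porch]
Visit porch → queue []

office → chapel → closet → loft → sauna → library → studio → terrace → workshop → lobby → annex → study → gallery → hall → patio → porch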